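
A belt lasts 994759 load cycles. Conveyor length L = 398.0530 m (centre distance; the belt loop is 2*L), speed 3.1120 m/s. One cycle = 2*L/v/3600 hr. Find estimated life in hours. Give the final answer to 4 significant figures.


cycle_time = 2 * 398.0530 / 3.1120 / 3600 = 0.0710606 hr
life = 994759 * 0.0710606 = 70690 hours


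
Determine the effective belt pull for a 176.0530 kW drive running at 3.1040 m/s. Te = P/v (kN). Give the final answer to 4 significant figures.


Te = P / v = 176.0530 / 3.1040
Te = 56.72 kN


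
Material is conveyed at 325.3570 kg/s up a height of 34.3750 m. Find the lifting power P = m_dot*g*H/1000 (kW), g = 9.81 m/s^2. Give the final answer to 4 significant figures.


P = 325.3570 * 9.81 * 34.3750 / 1000
P = 109.7 kW


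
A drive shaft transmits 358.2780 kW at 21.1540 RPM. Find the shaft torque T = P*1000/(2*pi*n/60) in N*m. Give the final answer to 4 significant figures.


omega = 2*pi*21.1540/60 = 2.21524 rad/s
T = 358.2780*1000 / 2.21524
T = 161700 N*m


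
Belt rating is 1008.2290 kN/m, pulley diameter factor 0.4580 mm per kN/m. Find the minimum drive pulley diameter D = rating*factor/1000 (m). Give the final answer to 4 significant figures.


D = 1008.2290 * 0.4580 / 1000
D = 0.4618 m


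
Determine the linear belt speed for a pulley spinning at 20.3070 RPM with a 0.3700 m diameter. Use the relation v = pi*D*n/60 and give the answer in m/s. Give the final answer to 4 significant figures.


v = pi * 0.3700 * 20.3070 / 60
v = 0.3934 m/s


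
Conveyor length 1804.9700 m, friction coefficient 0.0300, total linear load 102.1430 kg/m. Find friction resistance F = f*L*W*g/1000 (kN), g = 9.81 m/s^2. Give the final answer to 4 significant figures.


F = 0.0300 * 1804.9700 * 102.1430 * 9.81 / 1000
F = 54.26 kN


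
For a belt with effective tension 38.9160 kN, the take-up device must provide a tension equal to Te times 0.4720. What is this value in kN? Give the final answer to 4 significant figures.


T_tu = 38.9160 * 0.4720
T_tu = 18.37 kN


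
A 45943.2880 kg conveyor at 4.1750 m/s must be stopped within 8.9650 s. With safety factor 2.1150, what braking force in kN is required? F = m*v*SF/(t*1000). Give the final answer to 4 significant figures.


F = 45943.2880 * 4.1750 / 8.9650 * 2.1150 / 1000
F = 45.25 kN


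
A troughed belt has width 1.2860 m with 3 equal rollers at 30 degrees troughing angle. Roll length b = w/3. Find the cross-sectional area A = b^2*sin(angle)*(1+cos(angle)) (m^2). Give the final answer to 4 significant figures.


b = 1.2860/3 = 0.428667 m
A = 0.428667^2 * sin(30 deg) * (1 + cos(30 deg))
A = 0.1714 m^2


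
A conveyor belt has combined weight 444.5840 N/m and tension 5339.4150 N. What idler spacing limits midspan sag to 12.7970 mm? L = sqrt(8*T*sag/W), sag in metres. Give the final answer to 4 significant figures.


sag = 12.7970/1000 = 0.012797 m
L = sqrt(8 * 5339.4150 * 0.012797 / 444.5840)
L = 1.109 m


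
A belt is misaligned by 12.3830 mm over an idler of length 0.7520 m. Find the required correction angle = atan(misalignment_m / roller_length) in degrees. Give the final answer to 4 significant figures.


misalign_m = 12.3830 / 1000 = 0.012383 m
angle = atan(0.012383 / 0.7520)
angle = 0.9434 deg


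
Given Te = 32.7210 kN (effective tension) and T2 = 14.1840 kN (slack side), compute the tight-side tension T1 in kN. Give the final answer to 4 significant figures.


T1 = Te + T2 = 32.7210 + 14.1840
T1 = 46.90 kN


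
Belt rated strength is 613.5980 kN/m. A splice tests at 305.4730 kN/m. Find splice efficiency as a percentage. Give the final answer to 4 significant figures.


Eff = 305.4730 / 613.5980 * 100
Eff = 49.78 %


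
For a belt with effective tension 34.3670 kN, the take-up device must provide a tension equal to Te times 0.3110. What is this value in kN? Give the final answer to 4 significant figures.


T_tu = 34.3670 * 0.3110
T_tu = 10.69 kN


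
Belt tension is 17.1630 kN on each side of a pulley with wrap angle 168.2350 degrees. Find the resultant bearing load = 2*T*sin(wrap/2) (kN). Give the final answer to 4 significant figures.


F = 2 * 17.1630 * sin(168.2350/2 deg)
F = 34.15 kN


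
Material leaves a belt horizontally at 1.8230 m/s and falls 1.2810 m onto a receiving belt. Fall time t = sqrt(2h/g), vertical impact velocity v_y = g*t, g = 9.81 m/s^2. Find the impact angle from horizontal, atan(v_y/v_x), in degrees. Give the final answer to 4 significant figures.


t = sqrt(2*1.2810/9.81) = 0.51104 s
v_y = 9.81 * 0.51104 = 5.0133 m/s
angle = atan(5.0133 / 1.8230) = 70.02 deg


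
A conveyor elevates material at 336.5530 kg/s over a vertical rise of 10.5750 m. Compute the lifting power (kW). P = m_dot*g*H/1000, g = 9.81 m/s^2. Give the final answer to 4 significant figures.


P = 336.5530 * 9.81 * 10.5750 / 1000
P = 34.91 kW


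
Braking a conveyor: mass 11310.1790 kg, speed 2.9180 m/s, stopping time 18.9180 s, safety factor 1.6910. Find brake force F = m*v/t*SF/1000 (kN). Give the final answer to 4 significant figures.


F = 11310.1790 * 2.9180 / 18.9180 * 1.6910 / 1000
F = 2.950 kN


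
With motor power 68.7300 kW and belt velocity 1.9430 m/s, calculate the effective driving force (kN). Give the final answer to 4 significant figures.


Te = P / v = 68.7300 / 1.9430
Te = 35.37 kN


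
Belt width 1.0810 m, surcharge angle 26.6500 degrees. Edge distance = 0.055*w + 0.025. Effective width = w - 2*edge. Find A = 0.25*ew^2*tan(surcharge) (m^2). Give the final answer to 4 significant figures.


edge = 0.055*1.0810 + 0.025 = 0.084455 m
ew = 1.0810 - 2*0.084455 = 0.91209 m
A = 0.25 * 0.91209^2 * tan(26.6500 deg)
A = 0.1044 m^2


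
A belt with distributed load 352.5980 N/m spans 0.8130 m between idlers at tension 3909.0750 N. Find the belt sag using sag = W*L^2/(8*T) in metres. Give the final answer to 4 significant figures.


sag = 352.5980 * 0.8130^2 / (8 * 3909.0750)
sag = 0.007452 m


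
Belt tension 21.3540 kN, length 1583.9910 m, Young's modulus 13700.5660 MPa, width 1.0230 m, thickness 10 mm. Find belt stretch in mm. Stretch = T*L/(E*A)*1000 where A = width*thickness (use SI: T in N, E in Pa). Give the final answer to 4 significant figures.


A = 1.0230 * 0.01 = 0.01023 m^2
Stretch = 21.3540*1000 * 1583.9910 / (13700.5660e6 * 0.01023) * 1000
Stretch = 241.3 mm


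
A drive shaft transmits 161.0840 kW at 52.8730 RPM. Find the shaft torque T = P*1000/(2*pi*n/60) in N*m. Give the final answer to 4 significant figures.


omega = 2*pi*52.8730/60 = 5.53685 rad/s
T = 161.0840*1000 / 5.53685
T = 29090 N*m


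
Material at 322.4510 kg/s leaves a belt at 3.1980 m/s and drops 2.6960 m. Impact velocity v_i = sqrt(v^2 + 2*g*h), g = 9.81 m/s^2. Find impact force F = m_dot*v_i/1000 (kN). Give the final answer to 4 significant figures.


v_i = sqrt(3.1980^2 + 2*9.81*2.6960) = 7.94498 m/s
F = 322.4510 * 7.94498 / 1000
F = 2.562 kN


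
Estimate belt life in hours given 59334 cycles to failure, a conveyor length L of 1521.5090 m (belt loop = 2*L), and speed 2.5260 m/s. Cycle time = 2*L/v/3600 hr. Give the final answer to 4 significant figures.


cycle_time = 2 * 1521.5090 / 2.5260 / 3600 = 0.334633 hr
life = 59334 * 0.334633 = 19860 hours


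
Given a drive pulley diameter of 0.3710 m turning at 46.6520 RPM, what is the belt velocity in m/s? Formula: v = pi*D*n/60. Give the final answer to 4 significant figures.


v = pi * 0.3710 * 46.6520 / 60
v = 0.9062 m/s


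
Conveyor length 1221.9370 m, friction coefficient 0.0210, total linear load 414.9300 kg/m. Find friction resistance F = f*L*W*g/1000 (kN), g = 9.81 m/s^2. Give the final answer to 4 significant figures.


F = 0.0210 * 1221.9370 * 414.9300 * 9.81 / 1000
F = 104.5 kN


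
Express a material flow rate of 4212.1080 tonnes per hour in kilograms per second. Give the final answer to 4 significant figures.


m_dot = 4212.1080 * 1000 / 3600
m_dot = 1170 kg/s


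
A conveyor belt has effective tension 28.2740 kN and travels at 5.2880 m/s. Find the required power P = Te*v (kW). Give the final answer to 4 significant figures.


P = Te * v = 28.2740 * 5.2880
P = 149.5 kW


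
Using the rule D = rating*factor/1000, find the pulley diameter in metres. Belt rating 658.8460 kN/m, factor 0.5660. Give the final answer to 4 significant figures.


D = 658.8460 * 0.5660 / 1000
D = 0.3729 m


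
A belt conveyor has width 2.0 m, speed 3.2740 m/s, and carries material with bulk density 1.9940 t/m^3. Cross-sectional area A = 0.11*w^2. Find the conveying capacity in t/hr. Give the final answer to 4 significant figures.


A = 0.11 * 2.0^2 = 0.44 m^2
C = 0.44 * 3.2740 * 1.9940 * 3600
C = 10340 t/hr


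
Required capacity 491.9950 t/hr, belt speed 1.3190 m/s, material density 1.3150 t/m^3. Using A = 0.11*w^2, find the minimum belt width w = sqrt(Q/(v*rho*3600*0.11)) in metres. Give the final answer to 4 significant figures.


A_req = 491.9950 / (1.3190 * 1.3150 * 3600) = 0.078793 m^2
w = sqrt(0.078793 / 0.11)
w = 0.8463 m


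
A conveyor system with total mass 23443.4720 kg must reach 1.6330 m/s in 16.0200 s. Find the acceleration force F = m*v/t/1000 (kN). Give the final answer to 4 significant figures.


F = 23443.4720 * 1.6330 / 16.0200 / 1000
F = 2.390 kN


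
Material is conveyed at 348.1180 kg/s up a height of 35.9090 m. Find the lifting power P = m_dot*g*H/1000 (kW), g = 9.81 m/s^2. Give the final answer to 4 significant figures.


P = 348.1180 * 9.81 * 35.9090 / 1000
P = 122.6 kW


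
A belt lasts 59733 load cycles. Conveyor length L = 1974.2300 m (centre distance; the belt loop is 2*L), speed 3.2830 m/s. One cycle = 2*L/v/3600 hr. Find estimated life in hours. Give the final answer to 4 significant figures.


cycle_time = 2 * 1974.2300 / 3.2830 / 3600 = 0.334083 hr
life = 59733 * 0.334083 = 19960 hours


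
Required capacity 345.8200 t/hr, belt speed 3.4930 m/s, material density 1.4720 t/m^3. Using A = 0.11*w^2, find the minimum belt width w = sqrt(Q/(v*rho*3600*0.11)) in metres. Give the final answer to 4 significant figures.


A_req = 345.8200 / (3.4930 * 1.4720 * 3600) = 0.0186828 m^2
w = sqrt(0.0186828 / 0.11)
w = 0.4121 m


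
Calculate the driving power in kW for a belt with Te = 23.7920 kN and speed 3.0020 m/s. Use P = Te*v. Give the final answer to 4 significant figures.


P = Te * v = 23.7920 * 3.0020
P = 71.42 kW


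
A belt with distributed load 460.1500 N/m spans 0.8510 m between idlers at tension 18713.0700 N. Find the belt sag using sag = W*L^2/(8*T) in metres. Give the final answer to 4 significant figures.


sag = 460.1500 * 0.8510^2 / (8 * 18713.0700)
sag = 0.002226 m


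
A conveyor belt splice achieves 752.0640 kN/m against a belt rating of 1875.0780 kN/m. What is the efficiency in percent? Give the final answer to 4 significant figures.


Eff = 752.0640 / 1875.0780 * 100
Eff = 40.11 %


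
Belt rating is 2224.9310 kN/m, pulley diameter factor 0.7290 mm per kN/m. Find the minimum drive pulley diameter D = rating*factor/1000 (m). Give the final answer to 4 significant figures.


D = 2224.9310 * 0.7290 / 1000
D = 1.622 m


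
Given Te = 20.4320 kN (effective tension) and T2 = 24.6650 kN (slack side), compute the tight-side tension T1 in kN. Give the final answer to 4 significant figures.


T1 = Te + T2 = 20.4320 + 24.6650
T1 = 45.10 kN


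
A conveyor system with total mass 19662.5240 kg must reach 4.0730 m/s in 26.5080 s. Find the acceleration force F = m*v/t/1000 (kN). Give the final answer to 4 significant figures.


F = 19662.5240 * 4.0730 / 26.5080 / 1000
F = 3.021 kN


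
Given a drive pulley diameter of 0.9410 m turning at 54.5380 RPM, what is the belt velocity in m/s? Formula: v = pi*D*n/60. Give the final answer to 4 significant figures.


v = pi * 0.9410 * 54.5380 / 60
v = 2.687 m/s


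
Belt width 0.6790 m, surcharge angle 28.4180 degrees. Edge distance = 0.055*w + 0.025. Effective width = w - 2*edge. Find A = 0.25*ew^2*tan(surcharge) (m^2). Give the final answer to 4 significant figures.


edge = 0.055*0.6790 + 0.025 = 0.062345 m
ew = 0.6790 - 2*0.062345 = 0.55431 m
A = 0.25 * 0.55431^2 * tan(28.4180 deg)
A = 0.04156 m^2


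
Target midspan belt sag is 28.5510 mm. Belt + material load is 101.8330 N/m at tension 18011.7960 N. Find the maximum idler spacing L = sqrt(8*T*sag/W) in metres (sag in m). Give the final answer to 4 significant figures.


sag = 28.5510/1000 = 0.028551 m
L = sqrt(8 * 18011.7960 * 0.028551 / 101.8330)
L = 6.356 m


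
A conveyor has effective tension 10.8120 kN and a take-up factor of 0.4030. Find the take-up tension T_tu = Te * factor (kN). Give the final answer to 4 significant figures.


T_tu = 10.8120 * 0.4030
T_tu = 4.357 kN


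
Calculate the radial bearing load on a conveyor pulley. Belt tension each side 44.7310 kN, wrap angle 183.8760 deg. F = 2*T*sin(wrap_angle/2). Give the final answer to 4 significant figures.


F = 2 * 44.7310 * sin(183.8760/2 deg)
F = 89.41 kN


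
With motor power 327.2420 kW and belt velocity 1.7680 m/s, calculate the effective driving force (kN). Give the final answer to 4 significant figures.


Te = P / v = 327.2420 / 1.7680
Te = 185.1 kN


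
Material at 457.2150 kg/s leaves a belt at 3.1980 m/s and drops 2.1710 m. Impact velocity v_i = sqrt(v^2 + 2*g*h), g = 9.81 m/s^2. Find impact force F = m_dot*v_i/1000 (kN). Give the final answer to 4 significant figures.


v_i = sqrt(3.1980^2 + 2*9.81*2.1710) = 7.26789 m/s
F = 457.2150 * 7.26789 / 1000
F = 3.323 kN


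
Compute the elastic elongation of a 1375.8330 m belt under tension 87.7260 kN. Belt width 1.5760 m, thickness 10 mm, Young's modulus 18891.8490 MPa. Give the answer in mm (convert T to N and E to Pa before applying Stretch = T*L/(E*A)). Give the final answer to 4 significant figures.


A = 1.5760 * 0.01 = 0.01576 m^2
Stretch = 87.7260*1000 * 1375.8330 / (18891.8490e6 * 0.01576) * 1000
Stretch = 405.4 mm


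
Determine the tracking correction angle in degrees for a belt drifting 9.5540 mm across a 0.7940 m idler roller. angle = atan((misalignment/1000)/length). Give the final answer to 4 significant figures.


misalign_m = 9.5540 / 1000 = 0.009554 m
angle = atan(0.009554 / 0.7940)
angle = 0.6894 deg


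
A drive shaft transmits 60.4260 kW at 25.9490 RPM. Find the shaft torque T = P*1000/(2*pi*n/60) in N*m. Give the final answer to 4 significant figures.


omega = 2*pi*25.9490/60 = 2.71737 rad/s
T = 60.4260*1000 / 2.71737
T = 22240 N*m


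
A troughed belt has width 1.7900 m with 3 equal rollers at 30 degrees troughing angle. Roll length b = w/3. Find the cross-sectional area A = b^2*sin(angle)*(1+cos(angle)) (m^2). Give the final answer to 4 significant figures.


b = 1.7900/3 = 0.596667 m
A = 0.596667^2 * sin(30 deg) * (1 + cos(30 deg))
A = 0.3322 m^2


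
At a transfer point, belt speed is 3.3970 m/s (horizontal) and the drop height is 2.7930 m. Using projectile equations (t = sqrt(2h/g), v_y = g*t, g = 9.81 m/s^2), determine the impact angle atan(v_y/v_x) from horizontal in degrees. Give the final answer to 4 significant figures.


t = sqrt(2*2.7930/9.81) = 0.754599 s
v_y = 9.81 * 0.754599 = 7.40262 m/s
angle = atan(7.40262 / 3.3970) = 65.35 deg


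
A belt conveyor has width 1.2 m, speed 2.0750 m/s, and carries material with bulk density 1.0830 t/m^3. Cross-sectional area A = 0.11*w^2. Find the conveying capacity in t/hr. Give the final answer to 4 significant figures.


A = 0.11 * 1.2^2 = 0.1584 m^2
C = 0.1584 * 2.0750 * 1.0830 * 3600
C = 1281 t/hr


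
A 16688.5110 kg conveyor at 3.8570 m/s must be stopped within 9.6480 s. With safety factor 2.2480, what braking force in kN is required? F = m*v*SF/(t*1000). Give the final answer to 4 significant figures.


F = 16688.5110 * 3.8570 / 9.6480 * 2.2480 / 1000
F = 15.00 kN


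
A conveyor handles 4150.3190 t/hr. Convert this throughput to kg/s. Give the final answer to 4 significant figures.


m_dot = 4150.3190 * 1000 / 3600
m_dot = 1153 kg/s


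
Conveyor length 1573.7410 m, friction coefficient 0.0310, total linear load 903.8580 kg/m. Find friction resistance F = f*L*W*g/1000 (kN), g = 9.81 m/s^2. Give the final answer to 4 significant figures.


F = 0.0310 * 1573.7410 * 903.8580 * 9.81 / 1000
F = 432.6 kN


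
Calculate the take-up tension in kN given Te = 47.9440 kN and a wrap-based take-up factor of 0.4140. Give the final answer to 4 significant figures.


T_tu = 47.9440 * 0.4140
T_tu = 19.85 kN


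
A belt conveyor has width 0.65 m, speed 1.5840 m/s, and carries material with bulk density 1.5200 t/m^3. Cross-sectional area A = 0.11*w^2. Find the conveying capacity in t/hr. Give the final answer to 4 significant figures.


A = 0.11 * 0.65^2 = 0.046475 m^2
C = 0.046475 * 1.5840 * 1.5200 * 3600
C = 402.8 t/hr


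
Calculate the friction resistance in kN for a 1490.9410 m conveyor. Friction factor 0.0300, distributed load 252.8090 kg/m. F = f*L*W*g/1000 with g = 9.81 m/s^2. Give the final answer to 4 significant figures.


F = 0.0300 * 1490.9410 * 252.8090 * 9.81 / 1000
F = 110.9 kN


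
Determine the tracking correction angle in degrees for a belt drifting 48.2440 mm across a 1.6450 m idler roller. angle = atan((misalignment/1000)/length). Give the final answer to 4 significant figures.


misalign_m = 48.2440 / 1000 = 0.048244 m
angle = atan(0.048244 / 1.6450)
angle = 1.680 deg


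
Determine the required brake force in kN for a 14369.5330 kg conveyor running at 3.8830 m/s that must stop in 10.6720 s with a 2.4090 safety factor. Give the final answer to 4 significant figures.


F = 14369.5330 * 3.8830 / 10.6720 * 2.4090 / 1000
F = 12.60 kN


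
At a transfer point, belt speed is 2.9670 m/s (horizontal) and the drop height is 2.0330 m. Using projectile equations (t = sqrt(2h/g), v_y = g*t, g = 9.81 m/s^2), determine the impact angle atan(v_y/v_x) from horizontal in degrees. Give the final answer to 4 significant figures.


t = sqrt(2*2.0330/9.81) = 0.643797 s
v_y = 9.81 * 0.643797 = 6.31565 m/s
angle = atan(6.31565 / 2.9670) = 64.84 deg


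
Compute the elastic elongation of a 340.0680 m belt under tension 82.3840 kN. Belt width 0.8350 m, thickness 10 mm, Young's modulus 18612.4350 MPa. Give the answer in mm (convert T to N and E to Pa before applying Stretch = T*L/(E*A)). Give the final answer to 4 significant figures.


A = 0.8350 * 0.01 = 0.00835 m^2
Stretch = 82.3840*1000 * 340.0680 / (18612.4350e6 * 0.00835) * 1000
Stretch = 180.3 mm


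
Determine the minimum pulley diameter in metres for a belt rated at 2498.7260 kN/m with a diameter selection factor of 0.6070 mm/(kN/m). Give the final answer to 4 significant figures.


D = 2498.7260 * 0.6070 / 1000
D = 1.517 m


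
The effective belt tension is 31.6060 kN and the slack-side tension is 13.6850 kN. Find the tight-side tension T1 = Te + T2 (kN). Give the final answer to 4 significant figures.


T1 = Te + T2 = 31.6060 + 13.6850
T1 = 45.29 kN


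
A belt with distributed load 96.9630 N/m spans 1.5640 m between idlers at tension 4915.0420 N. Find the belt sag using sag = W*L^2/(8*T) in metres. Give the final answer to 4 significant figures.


sag = 96.9630 * 1.5640^2 / (8 * 4915.0420)
sag = 0.006032 m


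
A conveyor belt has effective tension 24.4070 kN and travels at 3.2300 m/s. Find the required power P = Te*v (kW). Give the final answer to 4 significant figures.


P = Te * v = 24.4070 * 3.2300
P = 78.83 kW


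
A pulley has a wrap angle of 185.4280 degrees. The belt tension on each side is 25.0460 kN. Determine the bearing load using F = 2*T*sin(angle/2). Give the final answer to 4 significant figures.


F = 2 * 25.0460 * sin(185.4280/2 deg)
F = 50.04 kN


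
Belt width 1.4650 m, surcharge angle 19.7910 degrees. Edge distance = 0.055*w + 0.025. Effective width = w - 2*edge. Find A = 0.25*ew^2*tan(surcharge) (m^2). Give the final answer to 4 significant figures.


edge = 0.055*1.4650 + 0.025 = 0.105575 m
ew = 1.4650 - 2*0.105575 = 1.25385 m
A = 0.25 * 1.25385^2 * tan(19.7910 deg)
A = 0.1414 m^2


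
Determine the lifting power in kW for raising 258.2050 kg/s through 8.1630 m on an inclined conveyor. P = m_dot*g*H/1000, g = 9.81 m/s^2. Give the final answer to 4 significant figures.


P = 258.2050 * 9.81 * 8.1630 / 1000
P = 20.68 kW


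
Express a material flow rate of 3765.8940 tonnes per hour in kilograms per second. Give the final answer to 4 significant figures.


m_dot = 3765.8940 * 1000 / 3600
m_dot = 1046 kg/s


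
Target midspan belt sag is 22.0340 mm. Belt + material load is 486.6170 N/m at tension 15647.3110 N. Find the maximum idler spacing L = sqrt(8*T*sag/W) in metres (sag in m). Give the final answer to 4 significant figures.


sag = 22.0340/1000 = 0.022034 m
L = sqrt(8 * 15647.3110 * 0.022034 / 486.6170)
L = 2.381 m


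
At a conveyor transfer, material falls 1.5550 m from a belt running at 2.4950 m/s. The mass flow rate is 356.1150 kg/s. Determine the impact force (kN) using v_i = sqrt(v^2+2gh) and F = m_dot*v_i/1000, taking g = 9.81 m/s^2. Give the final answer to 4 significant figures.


v_i = sqrt(2.4950^2 + 2*9.81*1.5550) = 6.06087 m/s
F = 356.1150 * 6.06087 / 1000
F = 2.158 kN


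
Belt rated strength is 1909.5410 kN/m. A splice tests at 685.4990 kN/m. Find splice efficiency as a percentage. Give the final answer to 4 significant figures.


Eff = 685.4990 / 1909.5410 * 100
Eff = 35.90 %


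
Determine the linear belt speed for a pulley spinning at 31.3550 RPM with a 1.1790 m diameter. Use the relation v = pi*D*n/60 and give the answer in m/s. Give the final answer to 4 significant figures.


v = pi * 1.1790 * 31.3550 / 60
v = 1.936 m/s


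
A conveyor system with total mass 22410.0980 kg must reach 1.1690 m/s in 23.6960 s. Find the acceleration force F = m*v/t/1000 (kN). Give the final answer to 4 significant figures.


F = 22410.0980 * 1.1690 / 23.6960 / 1000
F = 1.106 kN


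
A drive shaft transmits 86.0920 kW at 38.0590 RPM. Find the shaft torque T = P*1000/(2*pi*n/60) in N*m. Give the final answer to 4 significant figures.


omega = 2*pi*38.0590/60 = 3.98553 rad/s
T = 86.0920*1000 / 3.98553
T = 21600 N*m


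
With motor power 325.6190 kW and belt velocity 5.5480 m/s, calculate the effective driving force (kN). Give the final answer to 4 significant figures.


Te = P / v = 325.6190 / 5.5480
Te = 58.69 kN


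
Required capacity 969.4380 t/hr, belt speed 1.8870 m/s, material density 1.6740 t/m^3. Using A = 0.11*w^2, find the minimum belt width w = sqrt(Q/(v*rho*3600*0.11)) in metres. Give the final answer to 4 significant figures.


A_req = 969.4380 / (1.8870 * 1.6740 * 3600) = 0.0852492 m^2
w = sqrt(0.0852492 / 0.11)
w = 0.8803 m


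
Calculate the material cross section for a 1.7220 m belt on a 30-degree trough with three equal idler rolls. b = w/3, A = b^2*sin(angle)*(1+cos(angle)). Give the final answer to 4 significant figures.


b = 1.7220/3 = 0.574 m
A = 0.574^2 * sin(30 deg) * (1 + cos(30 deg))
A = 0.3074 m^2


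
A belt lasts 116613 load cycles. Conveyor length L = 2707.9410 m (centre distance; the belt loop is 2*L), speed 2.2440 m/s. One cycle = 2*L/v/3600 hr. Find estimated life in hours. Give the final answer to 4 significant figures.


cycle_time = 2 * 2707.9410 / 2.2440 / 3600 = 0.670415 hr
life = 116613 * 0.670415 = 78180 hours


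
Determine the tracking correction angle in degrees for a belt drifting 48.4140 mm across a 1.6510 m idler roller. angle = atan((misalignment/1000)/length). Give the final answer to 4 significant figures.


misalign_m = 48.4140 / 1000 = 0.048414 m
angle = atan(0.048414 / 1.6510)
angle = 1.680 deg


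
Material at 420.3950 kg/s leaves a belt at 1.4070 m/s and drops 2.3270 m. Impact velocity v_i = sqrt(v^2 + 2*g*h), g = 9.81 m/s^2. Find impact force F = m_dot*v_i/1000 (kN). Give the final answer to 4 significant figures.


v_i = sqrt(1.4070^2 + 2*9.81*2.3270) = 6.90184 m/s
F = 420.3950 * 6.90184 / 1000
F = 2.901 kN


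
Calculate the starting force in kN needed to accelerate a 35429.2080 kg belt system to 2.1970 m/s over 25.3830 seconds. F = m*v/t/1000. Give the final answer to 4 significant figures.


F = 35429.2080 * 2.1970 / 25.3830 / 1000
F = 3.067 kN


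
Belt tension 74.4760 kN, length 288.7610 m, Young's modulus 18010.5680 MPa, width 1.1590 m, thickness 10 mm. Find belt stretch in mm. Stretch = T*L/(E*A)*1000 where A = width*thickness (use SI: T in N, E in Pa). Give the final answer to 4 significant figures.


A = 1.1590 * 0.01 = 0.01159 m^2
Stretch = 74.4760*1000 * 288.7610 / (18010.5680e6 * 0.01159) * 1000
Stretch = 103.0 mm


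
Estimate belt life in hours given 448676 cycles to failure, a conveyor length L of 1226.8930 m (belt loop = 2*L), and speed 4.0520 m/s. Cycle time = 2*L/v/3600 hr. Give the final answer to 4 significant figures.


cycle_time = 2 * 1226.8930 / 4.0520 / 3600 = 0.168215 hr
life = 448676 * 0.168215 = 75470 hours


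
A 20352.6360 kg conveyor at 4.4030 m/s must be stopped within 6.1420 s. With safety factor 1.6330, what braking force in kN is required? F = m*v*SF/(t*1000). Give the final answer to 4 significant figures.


F = 20352.6360 * 4.4030 / 6.1420 * 1.6330 / 1000
F = 23.83 kN


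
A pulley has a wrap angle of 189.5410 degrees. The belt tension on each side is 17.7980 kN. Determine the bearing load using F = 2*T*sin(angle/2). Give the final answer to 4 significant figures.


F = 2 * 17.7980 * sin(189.5410/2 deg)
F = 35.47 kN


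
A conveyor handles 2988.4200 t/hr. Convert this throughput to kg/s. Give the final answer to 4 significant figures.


m_dot = 2988.4200 * 1000 / 3600
m_dot = 830.1 kg/s


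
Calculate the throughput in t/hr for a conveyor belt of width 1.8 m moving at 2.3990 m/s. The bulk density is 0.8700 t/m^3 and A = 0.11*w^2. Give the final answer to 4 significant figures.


A = 0.11 * 1.8^2 = 0.3564 m^2
C = 0.3564 * 2.3990 * 0.8700 * 3600
C = 2678 t/hr


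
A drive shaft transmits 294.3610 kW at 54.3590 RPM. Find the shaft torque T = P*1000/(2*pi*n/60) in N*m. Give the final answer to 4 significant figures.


omega = 2*pi*54.3590/60 = 5.69246 rad/s
T = 294.3610*1000 / 5.69246
T = 51710 N*m


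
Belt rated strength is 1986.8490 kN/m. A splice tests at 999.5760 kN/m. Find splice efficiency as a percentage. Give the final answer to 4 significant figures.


Eff = 999.5760 / 1986.8490 * 100
Eff = 50.31 %


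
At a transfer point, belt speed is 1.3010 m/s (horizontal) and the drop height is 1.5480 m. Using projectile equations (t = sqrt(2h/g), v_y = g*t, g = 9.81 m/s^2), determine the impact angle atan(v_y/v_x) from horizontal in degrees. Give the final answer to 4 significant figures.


t = sqrt(2*1.5480/9.81) = 0.56178 s
v_y = 9.81 * 0.56178 = 5.51106 m/s
angle = atan(5.51106 / 1.3010) = 76.72 deg


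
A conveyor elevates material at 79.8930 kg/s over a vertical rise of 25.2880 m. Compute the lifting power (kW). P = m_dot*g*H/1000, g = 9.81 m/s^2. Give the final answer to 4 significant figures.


P = 79.8930 * 9.81 * 25.2880 / 1000
P = 19.82 kW


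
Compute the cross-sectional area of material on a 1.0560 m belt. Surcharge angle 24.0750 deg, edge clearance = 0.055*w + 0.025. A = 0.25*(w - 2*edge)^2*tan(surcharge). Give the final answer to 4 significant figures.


edge = 0.055*1.0560 + 0.025 = 0.08308 m
ew = 1.0560 - 2*0.08308 = 0.88984 m
A = 0.25 * 0.88984^2 * tan(24.0750 deg)
A = 0.08845 m^2


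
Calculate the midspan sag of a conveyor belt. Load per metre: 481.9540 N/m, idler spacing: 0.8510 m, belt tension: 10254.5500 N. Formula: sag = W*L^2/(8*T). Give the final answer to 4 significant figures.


sag = 481.9540 * 0.8510^2 / (8 * 10254.5500)
sag = 0.004255 m


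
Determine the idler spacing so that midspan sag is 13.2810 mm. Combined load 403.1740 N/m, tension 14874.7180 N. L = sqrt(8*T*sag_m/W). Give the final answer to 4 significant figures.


sag = 13.2810/1000 = 0.013281 m
L = sqrt(8 * 14874.7180 * 0.013281 / 403.1740)
L = 1.980 m


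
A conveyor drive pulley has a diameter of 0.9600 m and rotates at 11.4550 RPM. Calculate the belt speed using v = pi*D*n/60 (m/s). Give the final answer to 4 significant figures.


v = pi * 0.9600 * 11.4550 / 60
v = 0.5758 m/s


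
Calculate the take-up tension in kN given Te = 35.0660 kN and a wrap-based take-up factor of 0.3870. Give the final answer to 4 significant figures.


T_tu = 35.0660 * 0.3870
T_tu = 13.57 kN


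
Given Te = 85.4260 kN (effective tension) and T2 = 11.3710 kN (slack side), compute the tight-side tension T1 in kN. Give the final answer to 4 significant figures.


T1 = Te + T2 = 85.4260 + 11.3710
T1 = 96.80 kN


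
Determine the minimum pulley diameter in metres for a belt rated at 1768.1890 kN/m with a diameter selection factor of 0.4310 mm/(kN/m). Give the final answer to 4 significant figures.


D = 1768.1890 * 0.4310 / 1000
D = 0.7621 m


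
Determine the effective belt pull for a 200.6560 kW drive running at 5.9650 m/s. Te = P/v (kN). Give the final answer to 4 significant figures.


Te = P / v = 200.6560 / 5.9650
Te = 33.64 kN


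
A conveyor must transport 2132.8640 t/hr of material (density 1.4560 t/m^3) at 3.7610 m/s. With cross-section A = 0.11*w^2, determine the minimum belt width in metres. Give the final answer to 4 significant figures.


A_req = 2132.8640 / (3.7610 * 1.4560 * 3600) = 0.108192 m^2
w = sqrt(0.108192 / 0.11)
w = 0.9917 m


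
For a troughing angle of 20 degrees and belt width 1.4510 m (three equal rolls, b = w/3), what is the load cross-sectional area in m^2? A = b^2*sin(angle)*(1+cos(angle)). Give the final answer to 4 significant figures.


b = 1.4510/3 = 0.483667 m
A = 0.483667^2 * sin(20 deg) * (1 + cos(20 deg))
A = 0.1552 m^2


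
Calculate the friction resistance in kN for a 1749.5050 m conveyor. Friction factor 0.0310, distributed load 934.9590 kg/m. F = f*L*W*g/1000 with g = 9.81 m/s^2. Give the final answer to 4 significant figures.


F = 0.0310 * 1749.5050 * 934.9590 * 9.81 / 1000
F = 497.4 kN


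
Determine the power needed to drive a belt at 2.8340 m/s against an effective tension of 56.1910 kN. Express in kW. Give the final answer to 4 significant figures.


P = Te * v = 56.1910 * 2.8340
P = 159.2 kW


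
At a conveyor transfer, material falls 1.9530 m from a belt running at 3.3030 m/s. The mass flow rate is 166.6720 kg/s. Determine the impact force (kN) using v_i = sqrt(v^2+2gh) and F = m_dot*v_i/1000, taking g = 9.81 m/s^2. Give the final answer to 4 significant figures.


v_i = sqrt(3.3030^2 + 2*9.81*1.9530) = 7.01624 m/s
F = 166.6720 * 7.01624 / 1000
F = 1.169 kN


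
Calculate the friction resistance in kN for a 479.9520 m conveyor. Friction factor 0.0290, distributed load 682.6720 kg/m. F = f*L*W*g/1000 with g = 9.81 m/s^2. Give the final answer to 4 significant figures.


F = 0.0290 * 479.9520 * 682.6720 * 9.81 / 1000
F = 93.21 kN


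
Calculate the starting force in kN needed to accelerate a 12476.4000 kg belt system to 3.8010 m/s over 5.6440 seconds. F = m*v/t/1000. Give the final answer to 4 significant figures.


F = 12476.4000 * 3.8010 / 5.6440 / 1000
F = 8.402 kN


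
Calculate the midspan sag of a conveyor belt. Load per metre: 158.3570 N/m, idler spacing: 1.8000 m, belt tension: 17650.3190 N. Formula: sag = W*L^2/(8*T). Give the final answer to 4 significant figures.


sag = 158.3570 * 1.8000^2 / (8 * 17650.3190)
sag = 0.003634 m


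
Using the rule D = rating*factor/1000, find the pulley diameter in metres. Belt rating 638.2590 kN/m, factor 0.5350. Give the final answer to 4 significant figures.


D = 638.2590 * 0.5350 / 1000
D = 0.3415 m


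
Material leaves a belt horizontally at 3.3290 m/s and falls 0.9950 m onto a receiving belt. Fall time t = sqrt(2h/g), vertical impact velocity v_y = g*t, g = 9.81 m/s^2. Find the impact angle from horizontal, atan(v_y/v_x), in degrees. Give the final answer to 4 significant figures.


t = sqrt(2*0.9950/9.81) = 0.450393 s
v_y = 9.81 * 0.450393 = 4.41836 m/s
angle = atan(4.41836 / 3.3290) = 53.00 deg


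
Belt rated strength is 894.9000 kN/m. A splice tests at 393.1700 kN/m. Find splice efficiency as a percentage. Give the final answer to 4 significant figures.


Eff = 393.1700 / 894.9000 * 100
Eff = 43.93 %


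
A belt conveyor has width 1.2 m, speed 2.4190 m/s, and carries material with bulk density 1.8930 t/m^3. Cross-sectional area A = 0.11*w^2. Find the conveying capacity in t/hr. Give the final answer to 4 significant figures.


A = 0.11 * 1.2^2 = 0.1584 m^2
C = 0.1584 * 2.4190 * 1.8930 * 3600
C = 2611 t/hr


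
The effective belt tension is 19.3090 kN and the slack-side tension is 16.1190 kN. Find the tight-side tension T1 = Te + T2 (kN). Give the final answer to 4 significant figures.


T1 = Te + T2 = 19.3090 + 16.1190
T1 = 35.43 kN


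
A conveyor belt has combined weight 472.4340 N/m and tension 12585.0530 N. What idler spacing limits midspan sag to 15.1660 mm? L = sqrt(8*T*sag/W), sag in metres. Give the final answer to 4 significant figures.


sag = 15.1660/1000 = 0.015166 m
L = sqrt(8 * 12585.0530 * 0.015166 / 472.4340)
L = 1.798 m


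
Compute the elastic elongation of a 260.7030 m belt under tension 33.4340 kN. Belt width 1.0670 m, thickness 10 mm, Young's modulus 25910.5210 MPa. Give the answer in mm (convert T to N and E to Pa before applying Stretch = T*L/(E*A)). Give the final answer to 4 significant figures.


A = 1.0670 * 0.01 = 0.01067 m^2
Stretch = 33.4340*1000 * 260.7030 / (25910.5210e6 * 0.01067) * 1000
Stretch = 31.53 mm


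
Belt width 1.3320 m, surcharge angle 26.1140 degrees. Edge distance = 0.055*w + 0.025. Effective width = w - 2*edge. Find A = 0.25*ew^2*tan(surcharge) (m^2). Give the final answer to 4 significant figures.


edge = 0.055*1.3320 + 0.025 = 0.09826 m
ew = 1.3320 - 2*0.09826 = 1.13548 m
A = 0.25 * 1.13548^2 * tan(26.1140 deg)
A = 0.1580 m^2


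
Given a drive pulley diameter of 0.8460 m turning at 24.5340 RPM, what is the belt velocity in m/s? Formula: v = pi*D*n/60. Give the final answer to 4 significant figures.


v = pi * 0.8460 * 24.5340 / 60
v = 1.087 m/s


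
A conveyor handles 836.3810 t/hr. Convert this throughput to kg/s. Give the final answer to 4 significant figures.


m_dot = 836.3810 * 1000 / 3600
m_dot = 232.3 kg/s


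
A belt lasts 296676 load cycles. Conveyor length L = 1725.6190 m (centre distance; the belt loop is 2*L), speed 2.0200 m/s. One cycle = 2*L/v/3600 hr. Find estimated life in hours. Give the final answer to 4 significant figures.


cycle_time = 2 * 1725.6190 / 2.0200 / 3600 = 0.474593 hr
life = 296676 * 0.474593 = 140800 hours


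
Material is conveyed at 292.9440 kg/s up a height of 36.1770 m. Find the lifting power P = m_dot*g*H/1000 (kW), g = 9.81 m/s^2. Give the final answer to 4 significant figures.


P = 292.9440 * 9.81 * 36.1770 / 1000
P = 104.0 kW


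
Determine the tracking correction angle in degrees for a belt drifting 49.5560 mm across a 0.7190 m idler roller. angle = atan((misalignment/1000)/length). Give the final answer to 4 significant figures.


misalign_m = 49.5560 / 1000 = 0.049556 m
angle = atan(0.049556 / 0.7190)
angle = 3.943 deg


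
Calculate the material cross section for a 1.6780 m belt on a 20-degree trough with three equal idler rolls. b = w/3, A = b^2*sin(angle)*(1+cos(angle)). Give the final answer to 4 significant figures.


b = 1.6780/3 = 0.559333 m
A = 0.559333^2 * sin(20 deg) * (1 + cos(20 deg))
A = 0.2076 m^2


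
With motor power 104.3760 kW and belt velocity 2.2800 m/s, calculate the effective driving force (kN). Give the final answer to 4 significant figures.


Te = P / v = 104.3760 / 2.2800
Te = 45.78 kN


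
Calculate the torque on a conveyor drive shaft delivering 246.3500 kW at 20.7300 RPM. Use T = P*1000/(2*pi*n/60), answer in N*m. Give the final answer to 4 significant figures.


omega = 2*pi*20.7300/60 = 2.17084 rad/s
T = 246.3500*1000 / 2.17084
T = 113500 N*m


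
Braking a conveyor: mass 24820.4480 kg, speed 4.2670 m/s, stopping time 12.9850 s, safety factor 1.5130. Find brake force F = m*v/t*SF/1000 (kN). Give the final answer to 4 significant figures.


F = 24820.4480 * 4.2670 / 12.9850 * 1.5130 / 1000
F = 12.34 kN


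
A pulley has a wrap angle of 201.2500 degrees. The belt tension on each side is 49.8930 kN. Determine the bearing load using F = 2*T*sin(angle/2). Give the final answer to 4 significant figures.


F = 2 * 49.8930 * sin(201.2500/2 deg)
F = 98.08 kN


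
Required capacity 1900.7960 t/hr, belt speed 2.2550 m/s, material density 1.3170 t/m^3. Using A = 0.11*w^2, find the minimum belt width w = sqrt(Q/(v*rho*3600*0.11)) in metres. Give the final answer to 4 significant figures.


A_req = 1900.7960 / (2.2550 * 1.3170 * 3600) = 0.177787 m^2
w = sqrt(0.177787 / 0.11)
w = 1.271 m


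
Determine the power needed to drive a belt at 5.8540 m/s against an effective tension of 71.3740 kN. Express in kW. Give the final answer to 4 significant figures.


P = Te * v = 71.3740 * 5.8540
P = 417.8 kW


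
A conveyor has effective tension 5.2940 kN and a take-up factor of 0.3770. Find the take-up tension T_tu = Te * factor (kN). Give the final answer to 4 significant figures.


T_tu = 5.2940 * 0.3770
T_tu = 1.996 kN


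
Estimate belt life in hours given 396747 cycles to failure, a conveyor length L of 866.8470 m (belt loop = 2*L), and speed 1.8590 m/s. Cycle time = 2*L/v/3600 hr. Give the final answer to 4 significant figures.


cycle_time = 2 * 866.8470 / 1.8590 / 3600 = 0.259054 hr
life = 396747 * 0.259054 = 102800 hours


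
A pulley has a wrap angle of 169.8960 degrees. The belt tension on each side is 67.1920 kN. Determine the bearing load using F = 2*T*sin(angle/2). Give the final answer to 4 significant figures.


F = 2 * 67.1920 * sin(169.8960/2 deg)
F = 133.9 kN


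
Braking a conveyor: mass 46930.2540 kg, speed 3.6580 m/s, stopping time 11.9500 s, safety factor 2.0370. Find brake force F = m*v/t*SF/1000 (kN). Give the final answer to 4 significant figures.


F = 46930.2540 * 3.6580 / 11.9500 * 2.0370 / 1000
F = 29.26 kN


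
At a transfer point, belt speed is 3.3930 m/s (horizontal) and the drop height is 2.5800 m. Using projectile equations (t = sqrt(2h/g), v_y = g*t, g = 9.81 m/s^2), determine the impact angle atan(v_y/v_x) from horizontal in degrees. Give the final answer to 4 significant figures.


t = sqrt(2*2.5800/9.81) = 0.725254 s
v_y = 9.81 * 0.725254 = 7.11474 m/s
angle = atan(7.11474 / 3.3930) = 64.50 deg


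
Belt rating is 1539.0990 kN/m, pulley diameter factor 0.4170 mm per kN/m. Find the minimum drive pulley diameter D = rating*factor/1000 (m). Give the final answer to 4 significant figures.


D = 1539.0990 * 0.4170 / 1000
D = 0.6418 m


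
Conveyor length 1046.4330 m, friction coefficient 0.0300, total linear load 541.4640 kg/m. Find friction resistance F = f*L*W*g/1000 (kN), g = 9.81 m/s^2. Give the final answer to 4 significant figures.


F = 0.0300 * 1046.4330 * 541.4640 * 9.81 / 1000
F = 166.8 kN


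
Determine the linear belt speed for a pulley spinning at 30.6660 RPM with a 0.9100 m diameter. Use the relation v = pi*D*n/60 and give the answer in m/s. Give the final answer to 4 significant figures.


v = pi * 0.9100 * 30.6660 / 60
v = 1.461 m/s


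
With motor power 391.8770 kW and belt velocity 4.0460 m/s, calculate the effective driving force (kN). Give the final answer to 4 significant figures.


Te = P / v = 391.8770 / 4.0460
Te = 96.86 kN


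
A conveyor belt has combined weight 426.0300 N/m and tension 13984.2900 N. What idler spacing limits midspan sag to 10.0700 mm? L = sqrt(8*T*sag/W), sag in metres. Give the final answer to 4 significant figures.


sag = 10.0700/1000 = 0.010070 m
L = sqrt(8 * 13984.2900 * 0.010070 / 426.0300)
L = 1.626 m
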